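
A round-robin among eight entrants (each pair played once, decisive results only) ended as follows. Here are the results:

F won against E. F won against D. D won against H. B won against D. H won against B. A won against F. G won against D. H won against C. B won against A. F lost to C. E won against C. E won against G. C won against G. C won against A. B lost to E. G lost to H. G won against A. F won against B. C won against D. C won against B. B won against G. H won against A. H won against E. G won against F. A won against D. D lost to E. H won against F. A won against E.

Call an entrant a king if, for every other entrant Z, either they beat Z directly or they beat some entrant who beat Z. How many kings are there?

6

A reaches everyone (king).
B cannot reach C in two steps.
C reaches everyone (king).
D reaches everyone (king).
E reaches everyone (king).
F reaches everyone (king).
G cannot reach C in two steps.
H reaches everyone (king).
Kings: A, C, D, E, F, H — 6.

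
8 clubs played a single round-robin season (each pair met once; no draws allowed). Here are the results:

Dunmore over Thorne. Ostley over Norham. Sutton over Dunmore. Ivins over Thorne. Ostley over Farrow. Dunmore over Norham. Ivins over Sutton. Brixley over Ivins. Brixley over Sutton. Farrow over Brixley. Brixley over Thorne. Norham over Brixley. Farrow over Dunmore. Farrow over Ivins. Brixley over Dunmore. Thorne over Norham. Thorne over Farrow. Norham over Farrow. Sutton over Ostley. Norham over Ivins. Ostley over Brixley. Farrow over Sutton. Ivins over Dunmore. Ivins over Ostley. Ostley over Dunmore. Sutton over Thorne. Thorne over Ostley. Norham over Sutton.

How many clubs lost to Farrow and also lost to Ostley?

Farrow beat: Sutton, Dunmore, Ivins, Brixley.
Ostley beat: Dunmore, Farrow, Norham, Brixley.
Both beat: Dunmore, Brixley — 2.

2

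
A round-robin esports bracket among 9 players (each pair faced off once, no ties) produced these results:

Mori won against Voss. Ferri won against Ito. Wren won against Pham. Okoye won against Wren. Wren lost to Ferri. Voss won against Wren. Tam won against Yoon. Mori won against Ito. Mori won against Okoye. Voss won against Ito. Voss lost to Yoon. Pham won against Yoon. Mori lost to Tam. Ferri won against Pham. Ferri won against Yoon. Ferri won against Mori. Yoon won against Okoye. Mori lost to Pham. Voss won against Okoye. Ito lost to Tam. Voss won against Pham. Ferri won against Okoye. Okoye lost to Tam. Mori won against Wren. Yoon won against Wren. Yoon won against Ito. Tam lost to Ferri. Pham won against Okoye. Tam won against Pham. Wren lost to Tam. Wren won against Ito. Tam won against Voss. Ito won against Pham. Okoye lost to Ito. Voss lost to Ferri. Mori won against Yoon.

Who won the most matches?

Ferri

Win totals: Okoye 1, Ferri 8, Mori 5, Tam 7, Wren 2, Yoon 4, Ito 2, Voss 4, Pham 3.
Ferri leads with 8 wins (next highest: 7).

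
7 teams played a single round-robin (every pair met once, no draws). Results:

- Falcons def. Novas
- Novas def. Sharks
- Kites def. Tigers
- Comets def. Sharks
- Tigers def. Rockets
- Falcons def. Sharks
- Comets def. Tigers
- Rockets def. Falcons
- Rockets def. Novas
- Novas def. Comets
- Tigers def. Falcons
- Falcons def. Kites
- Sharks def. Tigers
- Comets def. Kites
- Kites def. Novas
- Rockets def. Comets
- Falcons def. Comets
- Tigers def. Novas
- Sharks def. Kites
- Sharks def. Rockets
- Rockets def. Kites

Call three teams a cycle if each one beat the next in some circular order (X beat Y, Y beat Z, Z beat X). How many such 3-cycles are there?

Win totals: Comets 3, Falcons 4, Tigers 3, Sharks 3, Novas 2, Rockets 4, Kites 2.
A team with w wins dominates both others in C(w,2) triples; summing gives 3 + 6 + 3 + 3 + 1 + 6 + 1 = 23 transitive triples.
Total triples C(7,3) = 35, so cyclic triples = 35 − 23 = 12.

12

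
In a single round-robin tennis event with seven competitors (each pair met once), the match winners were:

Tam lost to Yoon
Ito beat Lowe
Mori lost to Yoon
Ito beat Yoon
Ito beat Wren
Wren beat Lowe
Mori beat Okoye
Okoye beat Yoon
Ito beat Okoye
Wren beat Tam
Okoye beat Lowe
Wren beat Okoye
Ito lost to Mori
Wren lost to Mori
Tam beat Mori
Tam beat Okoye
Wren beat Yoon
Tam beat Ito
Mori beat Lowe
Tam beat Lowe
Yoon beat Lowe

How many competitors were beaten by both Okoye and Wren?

2

Okoye beat: Lowe, Yoon.
Wren beat: Tam, Lowe, Yoon, Okoye.
Both beat: Lowe, Yoon — 2.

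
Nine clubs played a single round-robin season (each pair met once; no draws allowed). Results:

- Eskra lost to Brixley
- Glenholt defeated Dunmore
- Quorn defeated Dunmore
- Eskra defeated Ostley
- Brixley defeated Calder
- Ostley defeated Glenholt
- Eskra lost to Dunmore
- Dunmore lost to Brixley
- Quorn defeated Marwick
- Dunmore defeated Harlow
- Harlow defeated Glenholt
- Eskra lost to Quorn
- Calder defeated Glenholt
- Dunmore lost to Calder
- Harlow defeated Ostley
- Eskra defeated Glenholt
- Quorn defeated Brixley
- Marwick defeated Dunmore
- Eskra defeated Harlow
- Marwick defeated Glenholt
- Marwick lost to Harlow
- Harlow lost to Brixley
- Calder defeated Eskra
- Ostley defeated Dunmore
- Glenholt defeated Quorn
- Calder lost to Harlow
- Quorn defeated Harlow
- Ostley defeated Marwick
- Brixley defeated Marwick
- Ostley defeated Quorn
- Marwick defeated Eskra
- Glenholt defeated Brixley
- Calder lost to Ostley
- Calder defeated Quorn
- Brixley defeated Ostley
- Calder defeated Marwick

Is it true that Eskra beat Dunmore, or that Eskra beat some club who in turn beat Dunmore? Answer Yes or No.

Eskra did not beat Dunmore directly.
Eskra beat Ostley, Harlow, Glenholt. Of those, Ostley beat Dunmore.

Yes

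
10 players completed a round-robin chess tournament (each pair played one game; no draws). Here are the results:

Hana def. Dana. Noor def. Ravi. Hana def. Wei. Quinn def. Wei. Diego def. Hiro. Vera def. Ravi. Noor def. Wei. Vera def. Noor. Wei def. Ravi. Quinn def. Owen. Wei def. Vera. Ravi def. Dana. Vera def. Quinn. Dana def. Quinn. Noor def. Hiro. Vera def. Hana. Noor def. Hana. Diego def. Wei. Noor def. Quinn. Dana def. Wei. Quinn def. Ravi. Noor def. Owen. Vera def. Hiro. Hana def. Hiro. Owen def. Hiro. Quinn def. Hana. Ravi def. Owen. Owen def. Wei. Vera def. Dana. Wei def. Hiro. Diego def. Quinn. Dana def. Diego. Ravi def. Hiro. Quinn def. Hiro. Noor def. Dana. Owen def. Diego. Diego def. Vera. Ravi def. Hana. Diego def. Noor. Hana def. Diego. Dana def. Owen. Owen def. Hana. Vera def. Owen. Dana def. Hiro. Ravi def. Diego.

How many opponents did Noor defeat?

7

Noor's results: beat Wei, Hana, Quinn, Dana, Owen, Ravi, Hiro; lost to Vera, Diego.
That is 7 wins.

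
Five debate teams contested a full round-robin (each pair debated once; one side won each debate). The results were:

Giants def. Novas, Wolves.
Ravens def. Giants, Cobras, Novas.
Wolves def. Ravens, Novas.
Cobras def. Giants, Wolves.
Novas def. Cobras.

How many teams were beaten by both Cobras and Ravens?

1

Cobras beat: Wolves, Giants.
Ravens beat: Giants, Novas, Cobras.
Both beat: Giants — 1.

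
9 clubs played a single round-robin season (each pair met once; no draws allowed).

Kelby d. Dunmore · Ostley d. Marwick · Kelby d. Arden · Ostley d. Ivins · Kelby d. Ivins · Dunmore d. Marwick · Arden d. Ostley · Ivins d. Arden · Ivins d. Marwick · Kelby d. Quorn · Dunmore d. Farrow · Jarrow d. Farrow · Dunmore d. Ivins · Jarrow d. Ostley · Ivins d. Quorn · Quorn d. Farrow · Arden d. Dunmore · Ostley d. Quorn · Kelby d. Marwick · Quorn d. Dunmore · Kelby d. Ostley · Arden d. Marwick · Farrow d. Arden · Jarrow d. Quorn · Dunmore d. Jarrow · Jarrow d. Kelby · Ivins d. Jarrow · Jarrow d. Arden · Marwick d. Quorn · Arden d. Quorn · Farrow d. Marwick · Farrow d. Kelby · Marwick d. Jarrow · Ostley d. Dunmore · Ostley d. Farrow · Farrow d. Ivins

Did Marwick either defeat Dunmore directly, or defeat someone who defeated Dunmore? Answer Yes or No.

Marwick did not beat Dunmore directly.
Marwick beat Jarrow, Quorn. Of those, Quorn beat Dunmore.

Yes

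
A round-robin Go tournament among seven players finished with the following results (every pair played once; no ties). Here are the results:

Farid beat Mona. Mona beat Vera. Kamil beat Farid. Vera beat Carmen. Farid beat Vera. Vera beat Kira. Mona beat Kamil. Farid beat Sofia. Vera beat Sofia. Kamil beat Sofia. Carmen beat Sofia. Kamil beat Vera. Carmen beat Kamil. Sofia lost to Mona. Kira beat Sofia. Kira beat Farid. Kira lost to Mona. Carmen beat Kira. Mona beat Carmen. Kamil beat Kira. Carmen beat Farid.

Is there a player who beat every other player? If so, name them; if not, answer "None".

Highest win total is Mona with 5 (out of 6 possible).
Mona lost to Farid, so no player went undefeated.

None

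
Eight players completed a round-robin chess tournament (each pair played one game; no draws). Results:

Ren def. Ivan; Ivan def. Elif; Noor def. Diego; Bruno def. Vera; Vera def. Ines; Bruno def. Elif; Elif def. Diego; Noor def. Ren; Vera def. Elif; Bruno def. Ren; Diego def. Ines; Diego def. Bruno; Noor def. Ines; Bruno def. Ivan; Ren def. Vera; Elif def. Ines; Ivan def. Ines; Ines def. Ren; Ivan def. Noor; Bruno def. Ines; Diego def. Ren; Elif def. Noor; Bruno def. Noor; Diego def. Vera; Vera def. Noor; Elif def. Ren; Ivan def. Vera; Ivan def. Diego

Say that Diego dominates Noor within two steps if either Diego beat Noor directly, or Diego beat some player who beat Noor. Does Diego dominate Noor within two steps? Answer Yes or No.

Yes

Diego did not beat Noor directly.
Diego beat Ines, Bruno, Ren, Vera. Of those, Bruno beat Noor.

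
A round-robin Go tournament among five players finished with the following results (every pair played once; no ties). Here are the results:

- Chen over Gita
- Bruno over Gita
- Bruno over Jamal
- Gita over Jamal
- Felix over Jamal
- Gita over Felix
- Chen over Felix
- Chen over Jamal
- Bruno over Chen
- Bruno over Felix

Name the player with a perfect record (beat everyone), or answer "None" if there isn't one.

Bruno

Bruno has 4 wins out of 4 opponents — a perfect record.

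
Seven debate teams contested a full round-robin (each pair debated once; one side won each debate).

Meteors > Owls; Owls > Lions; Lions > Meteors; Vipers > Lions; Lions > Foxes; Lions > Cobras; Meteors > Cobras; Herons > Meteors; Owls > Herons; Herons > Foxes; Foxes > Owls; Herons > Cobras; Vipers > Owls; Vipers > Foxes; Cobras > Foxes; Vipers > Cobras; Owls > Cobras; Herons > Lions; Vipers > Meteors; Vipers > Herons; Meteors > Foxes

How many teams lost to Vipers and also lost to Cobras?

Vipers beat: Lions, Owls, Herons, Foxes, Meteors, Cobras.
Cobras beat: Foxes.
Both beat: Foxes — 1.

1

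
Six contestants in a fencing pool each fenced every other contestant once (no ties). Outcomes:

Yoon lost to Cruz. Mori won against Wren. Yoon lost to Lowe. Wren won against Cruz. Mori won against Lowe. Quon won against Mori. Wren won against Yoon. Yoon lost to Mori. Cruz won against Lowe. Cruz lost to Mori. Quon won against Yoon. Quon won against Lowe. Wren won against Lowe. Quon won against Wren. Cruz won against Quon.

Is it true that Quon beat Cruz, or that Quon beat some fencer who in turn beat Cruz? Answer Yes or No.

Yes

Quon did not beat Cruz directly.
Quon beat Wren, Lowe, Yoon, Mori. Of those, Wren beat Cruz.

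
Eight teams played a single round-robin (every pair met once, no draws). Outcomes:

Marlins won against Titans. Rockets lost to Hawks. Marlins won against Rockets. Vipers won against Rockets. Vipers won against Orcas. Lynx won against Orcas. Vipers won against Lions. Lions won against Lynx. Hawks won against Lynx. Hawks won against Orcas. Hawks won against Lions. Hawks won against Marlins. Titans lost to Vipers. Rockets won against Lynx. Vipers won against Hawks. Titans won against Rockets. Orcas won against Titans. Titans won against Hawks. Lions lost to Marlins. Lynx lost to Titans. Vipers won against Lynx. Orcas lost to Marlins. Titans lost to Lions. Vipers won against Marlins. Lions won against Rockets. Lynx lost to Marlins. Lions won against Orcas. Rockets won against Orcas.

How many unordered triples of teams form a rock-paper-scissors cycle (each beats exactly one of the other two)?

5

Win totals: Titans 3, Marlins 5, Lions 4, Vipers 7, Orcas 1, Lynx 1, Hawks 5, Rockets 2.
A team with w wins dominates both others in C(w,2) triples; summing gives 3 + 10 + 6 + 21 + 0 + 0 + 10 + 1 = 51 transitive triples.
Total triples C(8,3) = 56, so cyclic triples = 56 − 51 = 5.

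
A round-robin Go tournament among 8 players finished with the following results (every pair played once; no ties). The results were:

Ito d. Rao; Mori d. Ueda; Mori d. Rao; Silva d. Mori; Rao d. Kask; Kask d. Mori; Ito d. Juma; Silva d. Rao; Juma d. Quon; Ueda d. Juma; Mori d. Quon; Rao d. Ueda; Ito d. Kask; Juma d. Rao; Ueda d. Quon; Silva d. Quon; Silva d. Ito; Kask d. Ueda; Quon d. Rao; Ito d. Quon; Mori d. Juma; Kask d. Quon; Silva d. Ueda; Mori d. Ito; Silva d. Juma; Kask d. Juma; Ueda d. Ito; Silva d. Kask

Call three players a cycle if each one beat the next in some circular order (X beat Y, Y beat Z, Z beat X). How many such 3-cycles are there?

8

Win totals: Ito 4, Rao 2, Silva 7, Ueda 3, Juma 2, Mori 5, Quon 1, Kask 4.
A player with w wins dominates both others in C(w,2) triples; summing gives 6 + 1 + 21 + 3 + 1 + 10 + 0 + 6 = 48 transitive triples.
Total triples C(8,3) = 56, so cyclic triples = 56 − 48 = 8.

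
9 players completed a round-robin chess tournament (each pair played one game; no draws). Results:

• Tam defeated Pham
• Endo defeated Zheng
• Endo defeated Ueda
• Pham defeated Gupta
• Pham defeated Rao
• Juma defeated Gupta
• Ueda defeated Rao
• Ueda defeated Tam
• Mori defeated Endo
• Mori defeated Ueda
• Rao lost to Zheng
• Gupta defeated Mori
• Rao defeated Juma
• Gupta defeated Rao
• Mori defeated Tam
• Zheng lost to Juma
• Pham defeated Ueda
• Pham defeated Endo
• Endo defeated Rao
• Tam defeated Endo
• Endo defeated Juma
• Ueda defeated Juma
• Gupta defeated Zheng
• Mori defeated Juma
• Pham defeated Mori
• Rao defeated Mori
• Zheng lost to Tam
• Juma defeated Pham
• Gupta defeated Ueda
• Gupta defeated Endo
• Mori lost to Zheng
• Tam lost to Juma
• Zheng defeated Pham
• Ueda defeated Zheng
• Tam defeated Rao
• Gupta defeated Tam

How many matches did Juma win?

Juma's results: beat Tam, Zheng, Gupta, Pham; lost to Endo, Rao, Ueda, Mori.
That is 4 wins.

4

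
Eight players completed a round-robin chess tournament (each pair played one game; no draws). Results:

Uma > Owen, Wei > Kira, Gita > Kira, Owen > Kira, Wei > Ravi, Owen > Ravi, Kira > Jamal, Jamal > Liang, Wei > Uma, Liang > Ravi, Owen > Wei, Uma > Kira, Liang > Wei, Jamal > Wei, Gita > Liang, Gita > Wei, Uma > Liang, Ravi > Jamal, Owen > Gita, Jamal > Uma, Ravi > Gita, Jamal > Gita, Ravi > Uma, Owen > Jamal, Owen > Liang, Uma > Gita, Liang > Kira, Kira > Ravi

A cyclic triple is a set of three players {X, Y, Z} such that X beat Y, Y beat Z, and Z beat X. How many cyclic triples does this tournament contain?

16

Win totals: Liang 3, Owen 6, Uma 4, Jamal 4, Ravi 3, Wei 3, Gita 3, Kira 2.
A player with w wins dominates both others in C(w,2) triples; summing gives 3 + 15 + 6 + 6 + 3 + 3 + 3 + 1 = 40 transitive triples.
Total triples C(8,3) = 56, so cyclic triples = 56 − 40 = 16.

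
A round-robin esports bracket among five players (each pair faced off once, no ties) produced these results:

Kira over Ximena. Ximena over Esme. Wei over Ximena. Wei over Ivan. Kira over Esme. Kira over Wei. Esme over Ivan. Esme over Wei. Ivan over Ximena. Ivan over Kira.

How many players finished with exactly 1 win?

1

Win totals: Wei 2, Ivan 2, Ximena 1, Esme 2, Kira 3.
Exactly 1: Ximena — 1 player.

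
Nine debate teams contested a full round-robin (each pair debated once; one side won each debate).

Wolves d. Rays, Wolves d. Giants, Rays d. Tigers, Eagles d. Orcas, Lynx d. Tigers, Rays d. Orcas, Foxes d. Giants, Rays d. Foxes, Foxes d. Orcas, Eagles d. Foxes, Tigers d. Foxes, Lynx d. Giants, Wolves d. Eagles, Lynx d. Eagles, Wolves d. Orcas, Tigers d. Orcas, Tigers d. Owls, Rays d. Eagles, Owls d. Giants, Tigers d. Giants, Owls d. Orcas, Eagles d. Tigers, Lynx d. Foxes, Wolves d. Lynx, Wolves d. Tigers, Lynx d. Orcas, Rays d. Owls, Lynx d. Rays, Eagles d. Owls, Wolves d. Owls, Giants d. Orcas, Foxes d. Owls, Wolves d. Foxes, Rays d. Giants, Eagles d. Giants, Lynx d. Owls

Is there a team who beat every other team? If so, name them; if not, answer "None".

Wolves has 8 wins out of 8 opponents — a perfect record.

Wolves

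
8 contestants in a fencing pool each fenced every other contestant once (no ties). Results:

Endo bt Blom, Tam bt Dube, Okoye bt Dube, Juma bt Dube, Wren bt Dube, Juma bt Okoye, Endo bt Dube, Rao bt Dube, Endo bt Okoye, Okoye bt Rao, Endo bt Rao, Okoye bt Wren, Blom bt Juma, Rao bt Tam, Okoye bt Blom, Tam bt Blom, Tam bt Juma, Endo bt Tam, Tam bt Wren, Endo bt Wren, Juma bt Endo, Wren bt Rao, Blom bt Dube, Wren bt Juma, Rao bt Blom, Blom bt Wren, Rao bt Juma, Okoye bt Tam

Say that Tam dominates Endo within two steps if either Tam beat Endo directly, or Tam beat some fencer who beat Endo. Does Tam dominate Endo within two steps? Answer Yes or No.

Yes

Tam did not beat Endo directly.
Tam beat Juma, Dube, Wren, Blom. Of those, Juma beat Endo.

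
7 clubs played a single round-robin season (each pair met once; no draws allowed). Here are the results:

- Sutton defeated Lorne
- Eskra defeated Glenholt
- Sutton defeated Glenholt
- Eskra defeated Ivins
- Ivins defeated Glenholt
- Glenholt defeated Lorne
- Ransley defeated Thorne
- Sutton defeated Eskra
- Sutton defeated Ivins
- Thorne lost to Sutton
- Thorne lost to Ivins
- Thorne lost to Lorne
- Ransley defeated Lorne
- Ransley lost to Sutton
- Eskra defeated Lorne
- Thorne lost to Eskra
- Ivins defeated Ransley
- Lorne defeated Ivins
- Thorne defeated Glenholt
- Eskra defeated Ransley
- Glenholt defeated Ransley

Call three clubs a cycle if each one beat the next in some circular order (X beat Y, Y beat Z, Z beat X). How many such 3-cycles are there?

4

Win totals: Sutton 6, Ivins 3, Glenholt 2, Ransley 2, Eskra 5, Thorne 1, Lorne 2.
A club with w wins dominates both others in C(w,2) triples; summing gives 15 + 3 + 1 + 1 + 10 + 0 + 1 = 31 transitive triples.
Total triples C(7,3) = 35, so cyclic triples = 35 − 31 = 4.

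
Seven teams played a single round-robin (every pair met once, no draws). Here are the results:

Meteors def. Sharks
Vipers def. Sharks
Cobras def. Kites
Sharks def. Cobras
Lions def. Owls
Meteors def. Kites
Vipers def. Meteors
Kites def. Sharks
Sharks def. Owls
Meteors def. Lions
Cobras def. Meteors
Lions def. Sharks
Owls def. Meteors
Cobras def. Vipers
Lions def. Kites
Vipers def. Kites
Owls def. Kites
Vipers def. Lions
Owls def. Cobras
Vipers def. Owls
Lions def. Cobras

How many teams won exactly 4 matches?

1

Win totals: Sharks 2, Vipers 5, Owls 3, Lions 4, Cobras 3, Kites 1, Meteors 3.
Exactly 4: Lions — 1 team.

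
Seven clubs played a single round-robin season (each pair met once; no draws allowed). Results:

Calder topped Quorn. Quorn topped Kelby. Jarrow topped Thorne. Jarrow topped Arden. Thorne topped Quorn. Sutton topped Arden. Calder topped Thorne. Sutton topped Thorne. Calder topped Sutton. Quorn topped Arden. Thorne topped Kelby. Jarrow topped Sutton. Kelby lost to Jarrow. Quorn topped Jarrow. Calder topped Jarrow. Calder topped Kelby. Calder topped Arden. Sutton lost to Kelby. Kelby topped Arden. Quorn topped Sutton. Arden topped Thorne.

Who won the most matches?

Win totals: Jarrow 4, Kelby 2, Thorne 2, Calder 6, Quorn 4, Sutton 2, Arden 1.
Calder leads with 6 wins (next highest: 4).

Calder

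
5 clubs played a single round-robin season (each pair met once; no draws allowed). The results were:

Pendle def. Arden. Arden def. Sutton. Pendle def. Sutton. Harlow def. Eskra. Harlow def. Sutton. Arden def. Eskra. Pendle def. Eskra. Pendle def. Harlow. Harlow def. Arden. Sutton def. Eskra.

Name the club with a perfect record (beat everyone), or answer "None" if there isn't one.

Pendle has 4 wins out of 4 opponents — a perfect record.

Pendle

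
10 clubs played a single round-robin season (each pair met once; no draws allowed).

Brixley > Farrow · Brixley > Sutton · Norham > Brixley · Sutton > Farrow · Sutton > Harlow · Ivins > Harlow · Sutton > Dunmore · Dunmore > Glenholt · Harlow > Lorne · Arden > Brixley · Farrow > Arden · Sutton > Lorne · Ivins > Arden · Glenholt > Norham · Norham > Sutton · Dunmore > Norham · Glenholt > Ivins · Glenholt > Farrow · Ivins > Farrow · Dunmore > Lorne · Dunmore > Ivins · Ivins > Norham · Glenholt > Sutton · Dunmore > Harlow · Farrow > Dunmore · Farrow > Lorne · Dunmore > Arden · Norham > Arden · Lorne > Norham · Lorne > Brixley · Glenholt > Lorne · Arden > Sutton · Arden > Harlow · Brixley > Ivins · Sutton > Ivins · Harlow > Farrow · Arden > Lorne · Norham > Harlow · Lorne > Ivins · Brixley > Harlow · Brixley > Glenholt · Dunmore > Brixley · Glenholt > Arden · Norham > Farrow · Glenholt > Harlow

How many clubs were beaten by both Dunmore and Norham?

Dunmore beat: Harlow, Ivins, Brixley, Norham, Arden, Glenholt, Lorne.
Norham beat: Harlow, Sutton, Brixley, Farrow, Arden.
Both beat: Harlow, Brixley, Arden — 3.

3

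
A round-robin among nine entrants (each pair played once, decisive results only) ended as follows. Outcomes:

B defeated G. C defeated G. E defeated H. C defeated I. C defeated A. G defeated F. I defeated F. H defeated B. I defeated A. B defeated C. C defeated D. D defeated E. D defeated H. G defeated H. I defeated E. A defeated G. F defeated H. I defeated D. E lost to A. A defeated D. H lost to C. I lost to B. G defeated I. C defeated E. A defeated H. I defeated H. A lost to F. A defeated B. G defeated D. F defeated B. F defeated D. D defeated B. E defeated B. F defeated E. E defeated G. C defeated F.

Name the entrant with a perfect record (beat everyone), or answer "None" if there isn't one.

Highest win total is C with 7 (out of 8 possible).
C lost to B, so no entrant went undefeated.

None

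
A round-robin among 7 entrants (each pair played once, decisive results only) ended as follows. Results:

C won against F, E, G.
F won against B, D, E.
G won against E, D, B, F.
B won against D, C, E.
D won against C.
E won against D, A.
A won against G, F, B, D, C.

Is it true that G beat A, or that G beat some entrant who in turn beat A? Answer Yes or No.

G did not beat A directly.
G beat B, D, E, F. Of those, E beat A.

Yes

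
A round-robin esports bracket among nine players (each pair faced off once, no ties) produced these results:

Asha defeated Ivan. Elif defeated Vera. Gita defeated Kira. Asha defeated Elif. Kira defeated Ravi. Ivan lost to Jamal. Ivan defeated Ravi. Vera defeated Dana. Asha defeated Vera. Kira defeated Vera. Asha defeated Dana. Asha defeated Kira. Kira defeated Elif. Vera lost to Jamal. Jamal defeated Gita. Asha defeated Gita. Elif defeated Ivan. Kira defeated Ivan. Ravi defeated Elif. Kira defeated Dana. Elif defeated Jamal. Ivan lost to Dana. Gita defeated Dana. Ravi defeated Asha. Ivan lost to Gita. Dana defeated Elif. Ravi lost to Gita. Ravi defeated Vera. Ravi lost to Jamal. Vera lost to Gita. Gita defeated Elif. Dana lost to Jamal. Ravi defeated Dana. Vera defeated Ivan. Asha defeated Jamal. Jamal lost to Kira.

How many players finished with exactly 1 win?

Win totals: Kira 6, Elif 3, Vera 2, Dana 2, Asha 7, Jamal 5, Ravi 4, Ivan 1, Gita 6.
Exactly 1: Ivan — 1 player.

1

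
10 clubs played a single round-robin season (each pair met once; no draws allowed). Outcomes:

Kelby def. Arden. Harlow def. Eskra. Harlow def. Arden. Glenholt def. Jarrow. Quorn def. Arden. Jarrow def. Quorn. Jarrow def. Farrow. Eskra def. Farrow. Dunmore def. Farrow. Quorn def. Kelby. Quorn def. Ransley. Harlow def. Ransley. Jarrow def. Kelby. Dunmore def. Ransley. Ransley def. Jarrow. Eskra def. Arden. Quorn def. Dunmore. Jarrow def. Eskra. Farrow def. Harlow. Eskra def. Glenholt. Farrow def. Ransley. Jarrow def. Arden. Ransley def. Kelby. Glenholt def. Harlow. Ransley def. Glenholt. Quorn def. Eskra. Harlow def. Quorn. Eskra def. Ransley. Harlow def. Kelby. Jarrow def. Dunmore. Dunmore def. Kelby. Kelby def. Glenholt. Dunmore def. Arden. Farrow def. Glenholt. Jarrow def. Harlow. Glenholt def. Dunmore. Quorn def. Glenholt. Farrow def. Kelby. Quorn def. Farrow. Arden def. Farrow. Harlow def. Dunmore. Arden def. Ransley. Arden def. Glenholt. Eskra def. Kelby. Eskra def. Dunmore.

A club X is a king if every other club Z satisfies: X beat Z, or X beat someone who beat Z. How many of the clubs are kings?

Jarrow reaches everyone (king).
Kelby cannot reach Eskra, Quorn in two steps.
Arden cannot reach Eskra, Quorn in two steps.
Eskra cannot reach Quorn in two steps.
Dunmore cannot reach Eskra, Quorn in two steps.
Harlow reaches everyone (king).
Farrow reaches everyone (king).
Glenholt reaches everyone (king).
Quorn reaches everyone (king).
Ransley reaches everyone (king).
Kings: Jarrow, Harlow, Farrow, Glenholt, Quorn, Ransley — 6.

6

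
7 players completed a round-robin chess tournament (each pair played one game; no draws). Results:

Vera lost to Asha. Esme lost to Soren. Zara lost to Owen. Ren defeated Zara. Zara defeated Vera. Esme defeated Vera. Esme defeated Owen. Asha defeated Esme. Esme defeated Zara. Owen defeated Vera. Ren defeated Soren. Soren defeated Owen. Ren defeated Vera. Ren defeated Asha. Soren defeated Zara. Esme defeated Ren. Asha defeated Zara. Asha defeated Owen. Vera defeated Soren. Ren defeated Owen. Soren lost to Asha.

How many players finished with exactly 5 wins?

Win totals: Ren 5, Asha 5, Owen 2, Soren 3, Vera 1, Zara 1, Esme 4.
Exactly 5: Ren, Asha — 2 players.

2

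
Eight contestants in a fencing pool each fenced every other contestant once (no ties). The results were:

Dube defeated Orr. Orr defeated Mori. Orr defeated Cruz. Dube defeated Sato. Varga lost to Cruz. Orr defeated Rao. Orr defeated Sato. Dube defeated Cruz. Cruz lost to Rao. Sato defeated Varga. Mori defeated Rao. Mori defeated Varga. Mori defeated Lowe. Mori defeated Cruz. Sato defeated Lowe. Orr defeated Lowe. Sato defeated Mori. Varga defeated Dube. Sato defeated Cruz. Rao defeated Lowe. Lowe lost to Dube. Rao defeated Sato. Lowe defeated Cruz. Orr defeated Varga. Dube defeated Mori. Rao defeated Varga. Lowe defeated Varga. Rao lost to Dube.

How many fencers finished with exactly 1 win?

2

Win totals: Cruz 1, Varga 1, Dube 6, Mori 4, Rao 4, Orr 6, Sato 4, Lowe 2.
Exactly 1: Cruz, Varga — 2 fencers.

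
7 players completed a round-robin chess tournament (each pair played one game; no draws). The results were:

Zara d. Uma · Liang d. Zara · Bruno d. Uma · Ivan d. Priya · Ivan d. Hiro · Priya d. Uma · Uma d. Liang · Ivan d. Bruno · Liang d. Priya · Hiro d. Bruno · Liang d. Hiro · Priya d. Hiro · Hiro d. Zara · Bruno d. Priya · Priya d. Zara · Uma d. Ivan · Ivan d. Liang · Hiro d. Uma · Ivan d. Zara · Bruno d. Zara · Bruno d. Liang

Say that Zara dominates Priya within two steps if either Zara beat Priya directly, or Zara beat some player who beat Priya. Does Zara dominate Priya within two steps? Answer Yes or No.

No

Zara did not beat Priya directly.
Zara beat Uma, but each of them lost to Priya. No two-step path.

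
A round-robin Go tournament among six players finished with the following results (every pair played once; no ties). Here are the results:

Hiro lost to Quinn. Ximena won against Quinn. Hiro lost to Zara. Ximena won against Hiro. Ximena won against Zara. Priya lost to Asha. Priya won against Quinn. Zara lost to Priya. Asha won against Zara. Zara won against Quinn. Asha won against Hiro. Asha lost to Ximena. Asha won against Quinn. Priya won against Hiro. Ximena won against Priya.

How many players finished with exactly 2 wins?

1

Win totals: Ximena 5, Asha 4, Priya 3, Hiro 0, Zara 2, Quinn 1.
Exactly 2: Zara — 1 player.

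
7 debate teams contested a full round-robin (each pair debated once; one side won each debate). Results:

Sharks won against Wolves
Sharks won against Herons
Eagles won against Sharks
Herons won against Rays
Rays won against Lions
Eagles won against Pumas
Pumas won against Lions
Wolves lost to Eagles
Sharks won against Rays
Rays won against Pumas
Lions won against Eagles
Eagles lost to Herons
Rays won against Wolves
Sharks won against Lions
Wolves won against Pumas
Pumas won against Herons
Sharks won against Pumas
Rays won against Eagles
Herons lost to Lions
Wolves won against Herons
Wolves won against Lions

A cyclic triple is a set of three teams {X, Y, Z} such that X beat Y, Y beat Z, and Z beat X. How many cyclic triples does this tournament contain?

10

Win totals: Wolves 3, Rays 4, Pumas 2, Herons 2, Lions 2, Sharks 5, Eagles 3.
A team with w wins dominates both others in C(w,2) triples; summing gives 3 + 6 + 1 + 1 + 1 + 10 + 3 = 25 transitive triples.
Total triples C(7,3) = 35, so cyclic triples = 35 − 25 = 10.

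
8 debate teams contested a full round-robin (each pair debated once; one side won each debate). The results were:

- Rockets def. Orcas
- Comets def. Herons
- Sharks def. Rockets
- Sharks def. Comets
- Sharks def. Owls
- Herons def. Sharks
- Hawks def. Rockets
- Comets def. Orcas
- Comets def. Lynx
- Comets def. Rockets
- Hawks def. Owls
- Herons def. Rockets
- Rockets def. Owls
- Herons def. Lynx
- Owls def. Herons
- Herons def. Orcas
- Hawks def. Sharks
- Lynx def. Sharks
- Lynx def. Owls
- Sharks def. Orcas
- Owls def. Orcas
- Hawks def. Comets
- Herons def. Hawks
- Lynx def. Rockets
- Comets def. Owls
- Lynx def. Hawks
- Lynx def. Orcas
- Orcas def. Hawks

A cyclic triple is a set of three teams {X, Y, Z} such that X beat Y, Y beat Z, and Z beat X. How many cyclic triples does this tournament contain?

12

Win totals: Comets 5, Herons 5, Owls 2, Orcas 1, Rockets 2, Hawks 4, Sharks 4, Lynx 5.
A team with w wins dominates both others in C(w,2) triples; summing gives 10 + 10 + 1 + 0 + 1 + 6 + 6 + 10 = 44 transitive triples.
Total triples C(8,3) = 56, so cyclic triples = 56 − 44 = 12.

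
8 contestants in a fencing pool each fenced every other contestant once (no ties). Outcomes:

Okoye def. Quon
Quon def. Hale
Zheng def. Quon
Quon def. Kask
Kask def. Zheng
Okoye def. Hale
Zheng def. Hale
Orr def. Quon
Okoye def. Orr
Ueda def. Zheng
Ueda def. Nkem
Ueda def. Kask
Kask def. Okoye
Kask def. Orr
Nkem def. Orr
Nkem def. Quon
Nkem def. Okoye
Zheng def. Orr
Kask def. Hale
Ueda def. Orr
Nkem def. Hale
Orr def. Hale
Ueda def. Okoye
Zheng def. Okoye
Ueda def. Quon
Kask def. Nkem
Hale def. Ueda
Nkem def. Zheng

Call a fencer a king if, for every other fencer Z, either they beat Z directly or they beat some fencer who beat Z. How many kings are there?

Orr cannot reach Zheng, Nkem, Okoye in two steps.
Zheng cannot reach Nkem in two steps.
Nkem reaches everyone (king).
Okoye cannot reach Zheng, Nkem in two steps.
Quon reaches everyone (king).
Kask reaches everyone (king).
Ueda reaches everyone (king).
Hale reaches everyone (king).
Kings: Nkem, Quon, Kask, Ueda, Hale — 5.

5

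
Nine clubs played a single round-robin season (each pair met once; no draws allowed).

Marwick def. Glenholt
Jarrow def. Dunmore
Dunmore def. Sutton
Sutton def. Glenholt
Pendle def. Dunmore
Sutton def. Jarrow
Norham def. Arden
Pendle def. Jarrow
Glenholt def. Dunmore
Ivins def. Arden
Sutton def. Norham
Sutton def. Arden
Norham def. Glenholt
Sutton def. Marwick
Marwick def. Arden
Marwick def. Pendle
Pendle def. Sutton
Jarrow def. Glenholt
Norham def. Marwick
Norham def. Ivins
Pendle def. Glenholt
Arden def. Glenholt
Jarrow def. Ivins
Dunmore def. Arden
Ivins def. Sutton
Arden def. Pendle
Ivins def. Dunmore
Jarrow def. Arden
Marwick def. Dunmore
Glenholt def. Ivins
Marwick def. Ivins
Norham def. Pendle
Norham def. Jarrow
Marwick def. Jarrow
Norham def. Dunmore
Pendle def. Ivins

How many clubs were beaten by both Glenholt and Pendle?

Glenholt beat: Dunmore, Ivins.
Pendle beat: Jarrow, Dunmore, Glenholt, Sutton, Ivins.
Both beat: Dunmore, Ivins — 2.

2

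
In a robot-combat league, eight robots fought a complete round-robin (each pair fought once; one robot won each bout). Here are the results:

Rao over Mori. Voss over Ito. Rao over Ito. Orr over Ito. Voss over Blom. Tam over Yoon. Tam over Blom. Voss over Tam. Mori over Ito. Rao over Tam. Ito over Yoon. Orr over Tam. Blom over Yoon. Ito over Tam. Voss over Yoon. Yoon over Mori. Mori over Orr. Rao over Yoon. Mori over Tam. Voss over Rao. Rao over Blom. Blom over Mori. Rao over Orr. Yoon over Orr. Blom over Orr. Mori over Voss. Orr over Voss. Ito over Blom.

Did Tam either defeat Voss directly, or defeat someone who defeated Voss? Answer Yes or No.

No

Tam did not beat Voss directly.
Tam beat Blom, Yoon, but each of them lost to Voss. No two-step path.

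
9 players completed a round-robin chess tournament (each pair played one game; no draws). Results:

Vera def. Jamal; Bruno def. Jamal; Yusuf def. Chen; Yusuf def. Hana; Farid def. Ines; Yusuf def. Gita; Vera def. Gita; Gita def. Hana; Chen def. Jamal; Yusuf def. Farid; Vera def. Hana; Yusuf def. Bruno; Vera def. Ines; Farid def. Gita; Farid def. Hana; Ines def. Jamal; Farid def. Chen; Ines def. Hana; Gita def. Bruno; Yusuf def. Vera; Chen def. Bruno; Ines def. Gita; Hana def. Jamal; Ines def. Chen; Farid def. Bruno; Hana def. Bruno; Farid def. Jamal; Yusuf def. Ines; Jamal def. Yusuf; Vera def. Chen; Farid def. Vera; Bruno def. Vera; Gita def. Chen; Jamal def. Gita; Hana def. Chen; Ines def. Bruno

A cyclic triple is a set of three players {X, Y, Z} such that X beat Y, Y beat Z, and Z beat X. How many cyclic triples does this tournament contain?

Win totals: Jamal 2, Hana 3, Chen 2, Bruno 2, Farid 7, Vera 5, Yusuf 7, Ines 5, Gita 3.
A player with w wins dominates both others in C(w,2) triples; summing gives 1 + 3 + 1 + 1 + 21 + 10 + 21 + 10 + 3 = 71 transitive triples.
Total triples C(9,3) = 84, so cyclic triples = 84 − 71 = 13.

13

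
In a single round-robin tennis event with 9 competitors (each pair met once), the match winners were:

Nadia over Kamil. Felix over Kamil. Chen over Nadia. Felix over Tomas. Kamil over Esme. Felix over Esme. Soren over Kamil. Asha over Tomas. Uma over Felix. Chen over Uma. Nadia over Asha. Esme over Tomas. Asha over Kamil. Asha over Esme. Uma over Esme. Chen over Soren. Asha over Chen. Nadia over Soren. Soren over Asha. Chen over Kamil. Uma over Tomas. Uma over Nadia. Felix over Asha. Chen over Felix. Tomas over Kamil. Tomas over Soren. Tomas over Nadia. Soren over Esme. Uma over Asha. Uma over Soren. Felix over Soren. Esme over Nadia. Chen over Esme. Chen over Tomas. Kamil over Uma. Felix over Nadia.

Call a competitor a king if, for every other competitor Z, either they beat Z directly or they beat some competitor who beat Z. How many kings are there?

Esme cannot reach Chen, Uma, Felix in two steps.
Chen reaches everyone (king).
Tomas cannot reach Chen, Felix in two steps.
Nadia cannot reach Felix in two steps.
Kamil cannot reach Chen in two steps.
Soren cannot reach Felix in two steps.
Uma reaches everyone (king).
Asha reaches everyone (king).
Felix reaches everyone (king).
Kings: Chen, Uma, Asha, Felix — 4.

4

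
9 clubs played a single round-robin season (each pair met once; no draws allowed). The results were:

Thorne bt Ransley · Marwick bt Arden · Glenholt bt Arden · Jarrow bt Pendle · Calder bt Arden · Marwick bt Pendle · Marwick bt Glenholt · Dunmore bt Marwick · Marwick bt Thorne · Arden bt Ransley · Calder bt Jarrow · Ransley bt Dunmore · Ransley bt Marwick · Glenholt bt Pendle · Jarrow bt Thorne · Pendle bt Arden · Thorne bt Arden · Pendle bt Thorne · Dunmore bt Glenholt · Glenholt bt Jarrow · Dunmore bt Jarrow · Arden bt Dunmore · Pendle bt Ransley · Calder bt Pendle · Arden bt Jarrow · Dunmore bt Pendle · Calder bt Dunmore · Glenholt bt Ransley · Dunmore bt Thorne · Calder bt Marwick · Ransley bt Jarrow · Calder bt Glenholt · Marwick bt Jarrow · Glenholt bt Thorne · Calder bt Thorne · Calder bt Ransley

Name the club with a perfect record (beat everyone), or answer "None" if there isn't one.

Calder has 8 wins out of 8 opponents — a perfect record.

Calder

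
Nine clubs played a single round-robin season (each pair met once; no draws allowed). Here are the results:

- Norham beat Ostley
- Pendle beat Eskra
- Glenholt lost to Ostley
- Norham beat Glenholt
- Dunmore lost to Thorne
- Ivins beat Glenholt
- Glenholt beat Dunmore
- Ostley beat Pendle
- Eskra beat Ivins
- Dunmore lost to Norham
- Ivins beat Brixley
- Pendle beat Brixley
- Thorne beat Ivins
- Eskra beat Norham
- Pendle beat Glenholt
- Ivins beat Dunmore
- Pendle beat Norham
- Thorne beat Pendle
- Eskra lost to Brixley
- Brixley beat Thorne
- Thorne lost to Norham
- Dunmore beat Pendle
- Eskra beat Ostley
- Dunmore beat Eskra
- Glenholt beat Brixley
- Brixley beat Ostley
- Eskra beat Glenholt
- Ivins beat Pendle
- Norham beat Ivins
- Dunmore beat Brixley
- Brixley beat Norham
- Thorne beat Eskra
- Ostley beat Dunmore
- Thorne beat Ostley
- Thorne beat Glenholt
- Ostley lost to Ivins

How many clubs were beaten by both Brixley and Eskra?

Brixley beat: Thorne, Eskra, Norham, Ostley.
Eskra beat: Glenholt, Norham, Ivins, Ostley.
Both beat: Norham, Ostley — 2.

2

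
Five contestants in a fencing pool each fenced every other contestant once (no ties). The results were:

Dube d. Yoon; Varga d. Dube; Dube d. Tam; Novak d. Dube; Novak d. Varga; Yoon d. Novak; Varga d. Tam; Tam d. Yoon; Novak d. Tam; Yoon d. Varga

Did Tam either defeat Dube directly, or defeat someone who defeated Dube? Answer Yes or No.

Tam did not beat Dube directly.
Tam beat Yoon, but each of them lost to Dube. No two-step path.

No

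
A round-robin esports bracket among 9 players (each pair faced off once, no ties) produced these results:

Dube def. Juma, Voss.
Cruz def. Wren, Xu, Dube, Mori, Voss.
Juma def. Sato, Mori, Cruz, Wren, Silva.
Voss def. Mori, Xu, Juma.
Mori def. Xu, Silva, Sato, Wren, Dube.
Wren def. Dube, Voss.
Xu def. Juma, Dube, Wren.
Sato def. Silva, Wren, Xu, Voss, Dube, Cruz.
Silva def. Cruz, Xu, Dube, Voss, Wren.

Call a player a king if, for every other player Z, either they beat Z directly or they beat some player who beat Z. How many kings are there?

7

Silva cannot reach Sato in two steps.
Sato reaches everyone (king).
Juma reaches everyone (king).
Dube reaches everyone (king).
Mori reaches everyone (king).
Voss reaches everyone (king).
Cruz reaches everyone (king).
Xu reaches everyone (king).
Wren cannot reach Silva, Sato, Cruz in two steps.
Kings: Sato, Juma, Dube, Mori, Voss, Cruz, Xu — 7.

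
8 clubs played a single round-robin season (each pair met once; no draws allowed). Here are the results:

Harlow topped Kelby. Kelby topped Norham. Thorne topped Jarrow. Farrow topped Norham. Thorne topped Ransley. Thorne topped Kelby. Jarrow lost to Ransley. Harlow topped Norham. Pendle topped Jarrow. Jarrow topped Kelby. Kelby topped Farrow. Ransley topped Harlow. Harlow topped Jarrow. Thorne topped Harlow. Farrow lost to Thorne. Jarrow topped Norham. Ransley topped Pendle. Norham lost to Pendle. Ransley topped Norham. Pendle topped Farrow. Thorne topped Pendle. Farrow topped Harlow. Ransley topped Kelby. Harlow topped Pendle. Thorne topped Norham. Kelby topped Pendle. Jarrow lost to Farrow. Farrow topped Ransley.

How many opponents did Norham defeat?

Norham's results: beat no one; lost to Pendle, Farrow, Ransley, Kelby, Thorne, Harlow, Jarrow.
That is 0 wins.

0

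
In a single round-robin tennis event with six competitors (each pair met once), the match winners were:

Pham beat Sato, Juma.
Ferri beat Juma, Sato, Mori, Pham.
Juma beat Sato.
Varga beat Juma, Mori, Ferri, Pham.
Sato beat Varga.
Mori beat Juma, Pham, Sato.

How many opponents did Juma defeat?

1

Juma's results: beat Sato; lost to Mori, Ferri, Pham, Varga.
That is 1 win.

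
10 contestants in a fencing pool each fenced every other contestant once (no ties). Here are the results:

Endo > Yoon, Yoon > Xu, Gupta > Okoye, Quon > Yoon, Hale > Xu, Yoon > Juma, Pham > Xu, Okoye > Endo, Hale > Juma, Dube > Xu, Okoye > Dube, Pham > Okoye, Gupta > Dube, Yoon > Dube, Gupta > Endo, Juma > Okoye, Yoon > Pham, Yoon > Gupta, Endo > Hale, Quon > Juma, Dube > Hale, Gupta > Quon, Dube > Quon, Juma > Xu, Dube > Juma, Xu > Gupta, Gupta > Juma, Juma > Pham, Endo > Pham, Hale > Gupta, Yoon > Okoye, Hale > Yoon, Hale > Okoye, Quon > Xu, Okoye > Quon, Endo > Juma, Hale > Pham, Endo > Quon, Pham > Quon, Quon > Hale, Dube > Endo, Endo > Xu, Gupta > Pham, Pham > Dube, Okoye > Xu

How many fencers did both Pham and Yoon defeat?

3

Pham beat: Quon, Dube, Xu, Okoye.
Yoon beat: Dube, Juma, Pham, Xu, Gupta, Okoye.
Both beat: Dube, Xu, Okoye — 3.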